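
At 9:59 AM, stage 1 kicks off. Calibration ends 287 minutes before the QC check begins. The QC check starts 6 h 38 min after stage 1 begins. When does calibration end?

The QC check starts at 9:59 AM + 398 min = 4:37 PM.
Calibration ends at 4:37 PM − 287 min = 11:50 AM.

11:50 AM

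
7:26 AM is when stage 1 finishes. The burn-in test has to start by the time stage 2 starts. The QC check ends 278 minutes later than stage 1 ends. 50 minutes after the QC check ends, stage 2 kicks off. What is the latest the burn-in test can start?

The QC check ends at 7:26 AM + 278 min = 12:04 PM.
Stage 2 starts at 12:04 PM + 50 min = 12:54 PM.
The burn-in test is bounded by stage 2, so the latest it can start is 12:54 PM.

12:54 PM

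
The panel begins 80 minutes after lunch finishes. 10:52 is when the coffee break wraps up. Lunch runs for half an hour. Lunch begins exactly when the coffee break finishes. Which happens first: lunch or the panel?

Lunch starts at 10:52.
Lunch ends at 10:52 + 30 min = 11:22.
The panel starts at 11:22 + 80 min = 12:42.
Lunch starts at 10:52 and the panel starts at 12:42, so lunch is first.

lunch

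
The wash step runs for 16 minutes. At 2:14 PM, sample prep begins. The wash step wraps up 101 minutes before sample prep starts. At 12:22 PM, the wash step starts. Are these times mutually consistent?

No

The wash step ends at 2:14 PM − 101 min = 12:33 PM.
The wash step starts at 12:33 PM − 16 min = 12:17 PM.
But the wash step is also said to start at 12:22 PM — a 5-minute conflict.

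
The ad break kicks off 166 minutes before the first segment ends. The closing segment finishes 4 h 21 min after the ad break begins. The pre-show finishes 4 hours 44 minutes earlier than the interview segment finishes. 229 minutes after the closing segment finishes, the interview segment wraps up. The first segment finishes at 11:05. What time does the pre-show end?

11:45

The ad break starts at 11:05 − 166 min = 08:19.
The closing segment ends at 08:19 + 261 min = 12:40.
The interview segment ends at 12:40 + 229 min = 16:29.
The pre-show ends at 16:29 − 284 min = 11:45.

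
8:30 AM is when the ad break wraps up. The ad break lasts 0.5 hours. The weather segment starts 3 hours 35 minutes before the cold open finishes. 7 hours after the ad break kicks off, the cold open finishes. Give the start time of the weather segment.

The ad break starts at 8:30 AM − 30 min = 8:00 AM.
The cold open ends at 8:00 AM + 420 min = 3:00 PM.
The weather segment starts at 3:00 PM − 215 min = 11:25 AM.

11:25 AM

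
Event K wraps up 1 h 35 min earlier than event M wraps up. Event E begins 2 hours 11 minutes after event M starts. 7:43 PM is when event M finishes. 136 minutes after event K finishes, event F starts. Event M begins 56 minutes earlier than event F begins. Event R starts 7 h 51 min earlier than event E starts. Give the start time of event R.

1:48 PM

Event K ends at 7:43 PM − 95 min = 6:08 PM.
Event F starts at 6:08 PM + 136 min = 8:24 PM.
Event M starts at 8:24 PM − 56 min = 7:28 PM.
Event E starts at 7:28 PM + 131 min = 9:39 PM.
Event R starts at 9:39 PM − 471 min = 1:48 PM.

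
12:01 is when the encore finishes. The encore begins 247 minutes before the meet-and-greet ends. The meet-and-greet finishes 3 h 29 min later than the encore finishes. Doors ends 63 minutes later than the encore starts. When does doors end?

The meet-and-greet ends at 12:01 + 209 min = 15:30.
The encore starts at 15:30 − 247 min = 11:23.
Doors ends at 11:23 + 63 min = 12:26.

12:26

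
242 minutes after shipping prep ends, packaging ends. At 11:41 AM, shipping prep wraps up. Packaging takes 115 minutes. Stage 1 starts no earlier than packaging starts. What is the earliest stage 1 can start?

1:48 PM

Packaging ends at 11:41 AM + 242 min = 3:43 PM.
Packaging starts at 3:43 PM − 115 min = 1:48 PM.
Stage 1 is bounded by packaging, so the earliest it can start is 1:48 PM.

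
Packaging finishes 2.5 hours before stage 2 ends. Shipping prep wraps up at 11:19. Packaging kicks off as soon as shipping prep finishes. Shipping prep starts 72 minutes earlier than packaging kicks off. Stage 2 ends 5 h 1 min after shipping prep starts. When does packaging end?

12:38

Packaging starts at 11:19.
Shipping prep starts at 11:19 − 72 min = 10:07.
Stage 2 ends at 10:07 + 301 min = 15:08.
Packaging ends at 15:08 − 150 min = 12:38.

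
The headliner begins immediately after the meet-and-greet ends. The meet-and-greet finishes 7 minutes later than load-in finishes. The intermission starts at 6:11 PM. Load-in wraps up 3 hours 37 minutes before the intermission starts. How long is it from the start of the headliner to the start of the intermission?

Load-in ends at 6:11 PM − 217 min = 2:34 PM.
The meet-and-greet ends at 2:34 PM + 7 min = 2:41 PM.
So the headliner starts at 2:41 PM.
From 2:41 PM to 6:11 PM is 3 h 30 min.

3 h 30 min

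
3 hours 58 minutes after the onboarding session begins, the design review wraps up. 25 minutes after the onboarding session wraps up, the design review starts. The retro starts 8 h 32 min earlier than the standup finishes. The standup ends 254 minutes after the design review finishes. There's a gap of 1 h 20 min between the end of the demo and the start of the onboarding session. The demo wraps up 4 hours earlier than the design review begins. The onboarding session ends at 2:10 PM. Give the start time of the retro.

11:35 AM

The design review starts at 2:10 PM + 25 min = 2:35 PM.
The demo ends at 2:35 PM − 240 min = 10:35 AM.
The onboarding session starts at 10:35 AM + 80 min = 11:55 AM.
The design review ends at 11:55 AM + 238 min = 3:53 PM.
The standup ends at 3:53 PM + 254 min = 8:07 PM.
The retro starts at 8:07 PM − 512 min = 11:35 AM.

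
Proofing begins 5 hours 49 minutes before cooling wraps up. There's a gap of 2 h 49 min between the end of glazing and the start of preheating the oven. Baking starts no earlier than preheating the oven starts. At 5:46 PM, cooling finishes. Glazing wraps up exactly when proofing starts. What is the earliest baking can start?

2:46 PM

Proofing starts at 5:46 PM − 349 min = 11:57 AM.
So glazing ends at 11:57 AM.
Preheating the oven starts at 11:57 AM + 169 min = 2:46 PM.
Baking is bounded by preheating the oven, so the earliest it can start is 2:46 PM.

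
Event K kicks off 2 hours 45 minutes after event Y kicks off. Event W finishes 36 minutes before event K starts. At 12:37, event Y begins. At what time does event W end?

Event K starts at 12:37 + 165 min = 15:22.
Event W ends at 15:22 − 36 min = 14:46.

14:46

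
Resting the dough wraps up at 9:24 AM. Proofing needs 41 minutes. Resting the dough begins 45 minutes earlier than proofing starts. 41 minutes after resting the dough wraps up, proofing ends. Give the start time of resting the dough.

8:39 AM

Proofing ends at 9:24 AM + 41 min = 10:05 AM.
Proofing starts at 10:05 AM − 41 min = 9:24 AM.
Resting the dough starts at 9:24 AM − 45 min = 8:39 AM.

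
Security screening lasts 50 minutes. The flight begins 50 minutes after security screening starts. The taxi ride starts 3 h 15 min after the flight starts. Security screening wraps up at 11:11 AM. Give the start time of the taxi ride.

2:26 PM

Security screening starts at 11:11 AM − 50 min = 10:21 AM.
The flight starts at 10:21 AM + 50 min = 11:11 AM.
The taxi ride starts at 11:11 AM + 195 min = 2:26 PM.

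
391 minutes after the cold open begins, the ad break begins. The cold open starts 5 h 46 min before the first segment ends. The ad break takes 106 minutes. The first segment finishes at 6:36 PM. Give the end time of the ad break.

The cold open starts at 6:36 PM − 346 min = 12:50 PM.
The ad break starts at 12:50 PM + 391 min = 7:21 PM.
The ad break ends at 7:21 PM + 106 min = 9:07 PM.

9:07 PM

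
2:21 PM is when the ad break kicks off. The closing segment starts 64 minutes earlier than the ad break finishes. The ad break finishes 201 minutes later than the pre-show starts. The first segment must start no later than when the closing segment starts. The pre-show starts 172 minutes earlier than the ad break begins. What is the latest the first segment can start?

1:46 PM

The pre-show starts at 2:21 PM − 172 min = 11:29 AM.
The ad break ends at 11:29 AM + 201 min = 2:50 PM.
The closing segment starts at 2:50 PM − 64 min = 1:46 PM.
The first segment is bounded by the closing segment, so the latest it can start is 1:46 PM.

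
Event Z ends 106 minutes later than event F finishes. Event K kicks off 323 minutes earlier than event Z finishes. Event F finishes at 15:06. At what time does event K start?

Event Z ends at 15:06 + 106 min = 16:52.
Event K starts at 16:52 − 323 min = 11:29.

11:29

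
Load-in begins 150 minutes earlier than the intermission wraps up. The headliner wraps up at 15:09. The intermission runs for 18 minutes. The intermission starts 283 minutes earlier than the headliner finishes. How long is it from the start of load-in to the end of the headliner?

The intermission starts at 15:09 − 283 min = 10:26.
The intermission ends at 10:26 + 18 min = 10:44.
Load-in starts at 10:44 − 150 min = 08:14.
From 08:14 to 15:09 is 6 hours 55 minutes.

6 hours 55 minutes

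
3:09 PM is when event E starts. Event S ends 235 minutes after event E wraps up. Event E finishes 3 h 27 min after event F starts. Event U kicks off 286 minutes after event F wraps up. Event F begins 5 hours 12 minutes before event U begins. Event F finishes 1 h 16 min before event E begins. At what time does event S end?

Event F ends at 3:09 PM − 76 min = 1:53 PM.
Event U starts at 1:53 PM + 286 min = 6:39 PM.
Event F starts at 6:39 PM − 312 min = 1:27 PM.
Event E ends at 1:27 PM + 207 min = 4:54 PM.
Event S ends at 4:54 PM + 235 min = 8:49 PM.

8:49 PM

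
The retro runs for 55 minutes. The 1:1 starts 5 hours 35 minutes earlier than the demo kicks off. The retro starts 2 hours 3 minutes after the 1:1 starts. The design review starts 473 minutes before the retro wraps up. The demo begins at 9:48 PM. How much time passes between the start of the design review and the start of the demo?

The 1:1 starts at 9:48 PM − 335 min = 4:13 PM.
The retro starts at 4:13 PM + 123 min = 6:16 PM.
The retro ends at 6:16 PM + 55 min = 7:11 PM.
The design review starts at 7:11 PM − 473 min = 11:18 AM.
From 11:18 AM to 9:48 PM is 10.5 hours.

10.5 hours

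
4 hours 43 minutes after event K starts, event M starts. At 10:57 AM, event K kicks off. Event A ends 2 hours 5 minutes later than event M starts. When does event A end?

Event M starts at 10:57 AM + 283 min = 3:40 PM.
Event A ends at 3:40 PM + 125 min = 5:45 PM.

5:45 PM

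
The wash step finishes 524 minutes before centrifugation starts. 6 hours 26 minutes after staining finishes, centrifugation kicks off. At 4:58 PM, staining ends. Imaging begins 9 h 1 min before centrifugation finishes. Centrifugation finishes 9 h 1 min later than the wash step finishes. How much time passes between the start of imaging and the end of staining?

2 hours 18 minutes

Centrifugation starts at 4:58 PM + 386 min = 11:24 PM.
The wash step ends at 11:24 PM − 524 min = 2:40 PM.
Centrifugation ends at 2:40 PM + 541 min = 11:41 PM.
Imaging starts at 11:41 PM − 541 min = 2:40 PM.
From 2:40 PM to 4:58 PM is 2 hours 18 minutes.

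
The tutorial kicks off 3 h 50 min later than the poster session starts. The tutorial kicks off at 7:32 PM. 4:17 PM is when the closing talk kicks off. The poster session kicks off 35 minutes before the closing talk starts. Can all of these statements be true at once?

The poster session starts at 4:17 PM − 35 min = 3:42 PM.
The tutorial starts at 3:42 PM + 230 min = 7:32 PM.
That matches the stated 7:32 PM, so the schedule is consistent.

Yes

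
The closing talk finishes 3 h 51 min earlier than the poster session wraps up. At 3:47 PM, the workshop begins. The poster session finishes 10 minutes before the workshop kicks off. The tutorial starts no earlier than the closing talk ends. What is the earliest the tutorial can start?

11:46 AM

The poster session ends at 3:47 PM − 10 min = 3:37 PM.
The closing talk ends at 3:37 PM − 231 min = 11:46 AM.
The tutorial is bounded by the closing talk, so the earliest it can start is 11:46 AM.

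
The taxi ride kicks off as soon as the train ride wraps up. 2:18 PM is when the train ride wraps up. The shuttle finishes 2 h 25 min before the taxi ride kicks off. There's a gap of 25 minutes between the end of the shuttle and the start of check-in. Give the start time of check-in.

12:18 PM

The taxi ride starts at 2:18 PM.
The shuttle ends at 2:18 PM − 145 min = 11:53 AM.
Check-in starts at 11:53 AM + 25 min = 12:18 PM.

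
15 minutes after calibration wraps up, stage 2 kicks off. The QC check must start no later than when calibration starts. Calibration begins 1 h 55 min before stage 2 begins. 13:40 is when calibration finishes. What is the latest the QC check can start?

12:00

Stage 2 starts at 13:40 + 15 min = 13:55.
Calibration starts at 13:55 − 115 min = 12:00.
The QC check is bounded by calibration, so the latest it can start is 12:00.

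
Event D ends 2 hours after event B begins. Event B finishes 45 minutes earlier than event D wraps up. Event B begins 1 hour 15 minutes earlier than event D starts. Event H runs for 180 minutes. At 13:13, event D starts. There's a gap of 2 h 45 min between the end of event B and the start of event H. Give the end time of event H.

Event B starts at 13:13 − 75 min = 11:58.
Event D ends at 11:58 + 120 min = 13:58.
Event B ends at 13:58 − 45 min = 13:13.
Event H starts at 13:13 + 165 min = 15:58.
Event H ends at 15:58 + 180 min = 18:58.

18:58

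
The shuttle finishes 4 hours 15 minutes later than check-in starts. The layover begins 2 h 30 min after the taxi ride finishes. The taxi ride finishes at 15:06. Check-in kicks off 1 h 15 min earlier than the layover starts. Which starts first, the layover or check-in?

The layover starts at 15:06 + 150 min = 17:36.
Check-in starts at 17:36 − 75 min = 16:21.
The layover starts at 17:36 and check-in starts at 16:21, so check-in is first.

check-in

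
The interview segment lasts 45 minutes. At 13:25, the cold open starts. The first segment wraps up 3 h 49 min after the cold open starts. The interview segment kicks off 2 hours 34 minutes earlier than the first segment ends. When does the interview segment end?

The first segment ends at 13:25 + 229 min = 17:14.
The interview segment starts at 17:14 − 154 min = 14:40.
The interview segment ends at 14:40 + 45 min = 15:25.

15:25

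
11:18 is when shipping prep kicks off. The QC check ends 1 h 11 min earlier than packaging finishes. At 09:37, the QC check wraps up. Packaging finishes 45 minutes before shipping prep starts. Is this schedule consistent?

Packaging ends at 11:18 − 45 min = 10:33.
The QC check ends at 10:33 − 71 min = 09:22.
But the QC check is also said to end at 09:37 — a 15-minute conflict.

No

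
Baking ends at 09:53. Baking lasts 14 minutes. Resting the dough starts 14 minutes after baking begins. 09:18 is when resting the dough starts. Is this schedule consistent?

No

Baking starts at 09:53 − 14 min = 09:39.
Resting the dough starts at 09:39 + 14 min = 09:53.
But resting the dough is also said to start at 09:18 — a 35-minute conflict.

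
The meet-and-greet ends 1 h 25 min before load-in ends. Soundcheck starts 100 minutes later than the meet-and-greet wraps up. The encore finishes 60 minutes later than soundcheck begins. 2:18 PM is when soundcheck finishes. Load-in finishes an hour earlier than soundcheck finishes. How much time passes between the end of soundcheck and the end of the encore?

15 minutes

Load-in ends at 2:18 PM − 60 min = 1:18 PM.
The meet-and-greet ends at 1:18 PM − 85 min = 11:53 AM.
Soundcheck starts at 11:53 AM + 100 min = 1:33 PM.
The encore ends at 1:33 PM + 60 min = 2:33 PM.
From 2:18 PM to 2:33 PM is 15 minutes.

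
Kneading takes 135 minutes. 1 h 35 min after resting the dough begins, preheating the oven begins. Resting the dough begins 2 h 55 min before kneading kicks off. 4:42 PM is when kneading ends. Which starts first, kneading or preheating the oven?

Kneading starts at 4:42 PM − 135 min = 2:27 PM.
Resting the dough starts at 2:27 PM − 175 min = 11:32 AM.
Preheating the oven starts at 11:32 AM + 95 min = 1:07 PM.
Kneading starts at 2:27 PM and preheating the oven starts at 1:07 PM, so preheating the oven is first.

preheating the oven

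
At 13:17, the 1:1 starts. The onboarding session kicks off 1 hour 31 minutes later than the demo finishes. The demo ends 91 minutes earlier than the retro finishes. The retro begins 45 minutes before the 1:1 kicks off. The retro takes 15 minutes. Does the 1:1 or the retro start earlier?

the retro

The retro starts at 13:17 − 45 min = 12:32.
The 1:1 starts at 13:17 and the retro starts at 12:32, so the retro is first.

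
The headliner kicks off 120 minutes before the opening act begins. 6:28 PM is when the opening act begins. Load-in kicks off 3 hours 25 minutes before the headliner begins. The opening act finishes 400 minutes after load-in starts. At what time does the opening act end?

The headliner starts at 6:28 PM − 120 min = 4:28 PM.
Load-in starts at 4:28 PM − 205 min = 1:03 PM.
The opening act ends at 1:03 PM + 400 min = 7:43 PM.

7:43 PM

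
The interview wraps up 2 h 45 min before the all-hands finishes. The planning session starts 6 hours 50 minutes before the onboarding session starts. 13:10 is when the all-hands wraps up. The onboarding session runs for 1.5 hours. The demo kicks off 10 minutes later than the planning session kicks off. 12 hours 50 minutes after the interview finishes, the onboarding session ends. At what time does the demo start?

The interview ends at 13:10 − 165 min = 10:25.
The onboarding session ends at 10:25 + 770 min = 23:15.
The onboarding session starts at 23:15 − 90 min = 21:45.
The planning session starts at 21:45 − 410 min = 14:55.
The demo starts at 14:55 + 10 min = 15:05.

15:05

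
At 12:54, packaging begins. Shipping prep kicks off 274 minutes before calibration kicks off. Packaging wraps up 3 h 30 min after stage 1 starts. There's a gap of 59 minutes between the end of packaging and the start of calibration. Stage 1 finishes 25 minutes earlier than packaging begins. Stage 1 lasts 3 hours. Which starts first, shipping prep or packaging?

Stage 1 ends at 12:54 − 25 min = 12:29.
Stage 1 starts at 12:29 − 180 min = 09:29.
Packaging ends at 09:29 + 210 min = 12:59.
Calibration starts at 12:59 + 59 min = 13:58.
Shipping prep starts at 13:58 − 274 min = 09:24.
Shipping prep starts at 09:24 and packaging starts at 12:54, so shipping prep is first.

shipping prep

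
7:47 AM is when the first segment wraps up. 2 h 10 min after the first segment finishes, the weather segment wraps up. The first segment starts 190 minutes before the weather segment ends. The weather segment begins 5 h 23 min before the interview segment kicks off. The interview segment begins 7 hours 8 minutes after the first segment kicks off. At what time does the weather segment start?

8:32 AM

The weather segment ends at 7:47 AM + 130 min = 9:57 AM.
The first segment starts at 9:57 AM − 190 min = 6:47 AM.
The interview segment starts at 6:47 AM + 428 min = 1:55 PM.
The weather segment starts at 1:55 PM − 323 min = 8:32 AM.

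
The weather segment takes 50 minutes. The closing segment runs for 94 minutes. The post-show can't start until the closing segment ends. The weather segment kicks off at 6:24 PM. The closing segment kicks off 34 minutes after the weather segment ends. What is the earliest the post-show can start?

9:22 PM

The weather segment ends at 6:24 PM + 50 min = 7:14 PM.
The closing segment starts at 7:14 PM + 34 min = 7:48 PM.
The closing segment ends at 7:48 PM + 94 min = 9:22 PM.
The post-show is bounded by the closing segment, so the earliest it can start is 9:22 PM.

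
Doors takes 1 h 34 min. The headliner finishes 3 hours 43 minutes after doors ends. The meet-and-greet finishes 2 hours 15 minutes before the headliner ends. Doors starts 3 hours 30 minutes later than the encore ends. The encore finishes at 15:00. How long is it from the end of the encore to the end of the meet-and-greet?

Doors starts at 15:00 + 210 min = 18:30.
Doors ends at 18:30 + 94 min = 20:04.
The headliner ends at 20:04 + 223 min = 23:47.
The meet-and-greet ends at 23:47 − 135 min = 21:32.
From 15:00 to 21:32 is 392 minutes.

392 minutes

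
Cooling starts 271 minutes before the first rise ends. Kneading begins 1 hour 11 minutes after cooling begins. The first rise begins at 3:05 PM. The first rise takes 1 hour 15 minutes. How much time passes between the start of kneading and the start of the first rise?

2 hours 5 minutes

The first rise ends at 3:05 PM + 75 min = 4:20 PM.
Cooling starts at 4:20 PM − 271 min = 11:49 AM.
Kneading starts at 11:49 AM + 71 min = 1:00 PM.
From 1:00 PM to 3:05 PM is 2 hours 5 minutes.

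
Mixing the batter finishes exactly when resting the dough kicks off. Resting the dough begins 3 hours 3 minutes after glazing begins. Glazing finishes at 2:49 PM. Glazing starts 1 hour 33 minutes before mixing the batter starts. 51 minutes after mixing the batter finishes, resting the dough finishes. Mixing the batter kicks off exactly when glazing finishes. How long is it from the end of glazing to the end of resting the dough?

141 minutes

Mixing the batter starts at 2:49 PM.
Glazing starts at 2:49 PM − 93 min = 1:16 PM.
Resting the dough starts at 1:16 PM + 183 min = 4:19 PM.
So mixing the batter ends at 4:19 PM.
Resting the dough ends at 4:19 PM + 51 min = 5:10 PM.
From 2:49 PM to 5:10 PM is 141 minutes.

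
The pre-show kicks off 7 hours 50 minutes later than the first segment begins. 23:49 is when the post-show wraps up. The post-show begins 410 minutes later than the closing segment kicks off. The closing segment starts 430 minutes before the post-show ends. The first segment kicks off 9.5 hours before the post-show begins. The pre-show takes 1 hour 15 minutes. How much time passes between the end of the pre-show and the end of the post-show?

The closing segment starts at 23:49 − 430 min = 16:39.
The post-show starts at 16:39 + 410 min = 23:29.
The first segment starts at 23:29 − 570 min = 13:59.
The pre-show starts at 13:59 + 470 min = 21:49.
The pre-show ends at 21:49 + 75 min = 23:04.
From 23:04 to 23:49 is 45 minutes.

45 minutes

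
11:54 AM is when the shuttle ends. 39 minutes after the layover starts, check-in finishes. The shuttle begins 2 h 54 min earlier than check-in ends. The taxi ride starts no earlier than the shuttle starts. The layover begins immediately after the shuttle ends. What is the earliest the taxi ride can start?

The layover starts at 11:54 AM.
Check-in ends at 11:54 AM + 39 min = 12:33 PM.
The shuttle starts at 12:33 PM − 174 min = 9:39 AM.
The taxi ride is bounded by the shuttle, so the earliest it can start is 9:39 AM.

9:39 AM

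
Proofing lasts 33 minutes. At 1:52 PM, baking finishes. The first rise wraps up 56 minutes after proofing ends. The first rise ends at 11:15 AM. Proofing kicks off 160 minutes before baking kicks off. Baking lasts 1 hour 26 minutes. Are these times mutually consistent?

Yes

Baking starts at 1:52 PM − 86 min = 12:26 PM.
Proofing starts at 12:26 PM − 160 min = 9:46 AM.
Proofing ends at 9:46 AM + 33 min = 10:19 AM.
The first rise ends at 10:19 AM + 56 min = 11:15 AM.
That matches the stated 11:15 AM, so the schedule is consistent.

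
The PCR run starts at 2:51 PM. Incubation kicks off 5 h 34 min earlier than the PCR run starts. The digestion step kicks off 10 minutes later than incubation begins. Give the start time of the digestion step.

Incubation starts at 2:51 PM − 334 min = 9:17 AM.
The digestion step starts at 9:17 AM + 10 min = 9:27 AM.

9:27 AM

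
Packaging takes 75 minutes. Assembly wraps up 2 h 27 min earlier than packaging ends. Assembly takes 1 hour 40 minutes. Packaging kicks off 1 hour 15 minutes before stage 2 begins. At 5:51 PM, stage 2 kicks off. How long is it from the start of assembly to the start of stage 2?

Packaging starts at 5:51 PM − 75 min = 4:36 PM.
Packaging ends at 4:36 PM + 75 min = 5:51 PM.
Assembly ends at 5:51 PM − 147 min = 3:24 PM.
Assembly starts at 3:24 PM − 100 min = 1:44 PM.
From 1:44 PM to 5:51 PM is 4 h 7 min.

4 h 7 min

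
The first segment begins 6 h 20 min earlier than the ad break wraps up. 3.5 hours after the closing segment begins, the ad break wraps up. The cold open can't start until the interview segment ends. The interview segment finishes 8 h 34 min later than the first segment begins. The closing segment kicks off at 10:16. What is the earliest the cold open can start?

The ad break ends at 10:16 + 210 min = 13:46.
The first segment starts at 13:46 − 380 min = 07:26.
The interview segment ends at 07:26 + 514 min = 16:00.
The cold open is bounded by the interview segment, so the earliest it can start is 16:00.

16:00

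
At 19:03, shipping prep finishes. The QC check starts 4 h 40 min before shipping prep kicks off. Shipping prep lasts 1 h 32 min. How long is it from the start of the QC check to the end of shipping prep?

Shipping prep starts at 19:03 − 92 min = 17:31.
The QC check starts at 17:31 − 280 min = 12:51.
From 12:51 to 19:03 is 6 h 12 min.

6 h 12 min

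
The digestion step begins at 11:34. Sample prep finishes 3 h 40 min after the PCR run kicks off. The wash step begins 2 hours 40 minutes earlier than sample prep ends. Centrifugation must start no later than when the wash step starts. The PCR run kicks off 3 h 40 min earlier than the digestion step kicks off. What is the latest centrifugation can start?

The PCR run starts at 11:34 − 220 min = 07:54.
Sample prep ends at 07:54 + 220 min = 11:34.
The wash step starts at 11:34 − 160 min = 08:54.
Centrifugation is bounded by the wash step, so the latest it can start is 08:54.

08:54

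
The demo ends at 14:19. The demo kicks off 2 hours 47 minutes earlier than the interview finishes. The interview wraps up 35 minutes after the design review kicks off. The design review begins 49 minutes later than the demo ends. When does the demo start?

The design review starts at 14:19 + 49 min = 15:08.
The interview ends at 15:08 + 35 min = 15:43.
The demo starts at 15:43 − 167 min = 12:56.

12:56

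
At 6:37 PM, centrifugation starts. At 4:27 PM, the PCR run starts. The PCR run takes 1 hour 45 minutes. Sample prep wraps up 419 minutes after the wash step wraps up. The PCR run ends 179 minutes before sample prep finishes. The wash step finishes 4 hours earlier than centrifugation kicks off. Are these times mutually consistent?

No

The wash step ends at 6:37 PM − 240 min = 2:37 PM.
Sample prep ends at 2:37 PM + 419 min = 9:36 PM.
The PCR run ends at 9:36 PM − 179 min = 6:37 PM.
The PCR run starts at 6:37 PM − 105 min = 4:52 PM.
But the PCR run is also said to start at 4:27 PM — a 25-minute conflict.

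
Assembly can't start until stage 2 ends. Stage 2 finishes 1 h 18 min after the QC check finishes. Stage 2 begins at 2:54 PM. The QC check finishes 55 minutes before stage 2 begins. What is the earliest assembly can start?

3:17 PM

The QC check ends at 2:54 PM − 55 min = 1:59 PM.
Stage 2 ends at 1:59 PM + 78 min = 3:17 PM.
Assembly is bounded by stage 2, so the earliest it can start is 3:17 PM.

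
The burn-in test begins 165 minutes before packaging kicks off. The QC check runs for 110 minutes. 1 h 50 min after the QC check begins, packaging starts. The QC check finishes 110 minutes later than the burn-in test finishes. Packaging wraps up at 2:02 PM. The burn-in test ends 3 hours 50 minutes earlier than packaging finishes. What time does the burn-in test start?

The burn-in test ends at 2:02 PM − 230 min = 10:12 AM.
The QC check ends at 10:12 AM + 110 min = 12:02 PM.
The QC check starts at 12:02 PM − 110 min = 10:12 AM.
Packaging starts at 10:12 AM + 110 min = 12:02 PM.
The burn-in test starts at 12:02 PM − 165 min = 9:17 AM.

9:17 AM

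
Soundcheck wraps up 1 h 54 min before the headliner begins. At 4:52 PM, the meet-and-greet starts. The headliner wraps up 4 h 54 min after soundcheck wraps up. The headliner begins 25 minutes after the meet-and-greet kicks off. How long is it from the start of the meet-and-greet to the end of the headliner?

205 minutes

The headliner starts at 4:52 PM + 25 min = 5:17 PM.
Soundcheck ends at 5:17 PM − 114 min = 3:23 PM.
The headliner ends at 3:23 PM + 294 min = 8:17 PM.
From 4:52 PM to 8:17 PM is 205 minutes.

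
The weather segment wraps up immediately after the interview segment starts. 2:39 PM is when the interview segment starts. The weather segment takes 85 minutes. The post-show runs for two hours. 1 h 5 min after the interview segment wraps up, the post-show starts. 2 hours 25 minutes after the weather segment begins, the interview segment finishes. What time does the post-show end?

The weather segment ends at 2:39 PM.
The weather segment starts at 2:39 PM − 85 min = 1:14 PM.
The interview segment ends at 1:14 PM + 145 min = 3:39 PM.
The post-show starts at 3:39 PM + 65 min = 4:44 PM.
The post-show ends at 4:44 PM + 120 min = 6:44 PM.

6:44 PM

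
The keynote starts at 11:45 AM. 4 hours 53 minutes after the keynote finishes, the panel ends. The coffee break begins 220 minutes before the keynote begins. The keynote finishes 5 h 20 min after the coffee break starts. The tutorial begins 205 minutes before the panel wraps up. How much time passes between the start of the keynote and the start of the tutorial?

3 hours 8 minutes

The coffee break starts at 11:45 AM − 220 min = 8:05 AM.
The keynote ends at 8:05 AM + 320 min = 1:25 PM.
The panel ends at 1:25 PM + 293 min = 6:18 PM.
The tutorial starts at 6:18 PM − 205 min = 2:53 PM.
From 11:45 AM to 2:53 PM is 3 hours 8 minutes.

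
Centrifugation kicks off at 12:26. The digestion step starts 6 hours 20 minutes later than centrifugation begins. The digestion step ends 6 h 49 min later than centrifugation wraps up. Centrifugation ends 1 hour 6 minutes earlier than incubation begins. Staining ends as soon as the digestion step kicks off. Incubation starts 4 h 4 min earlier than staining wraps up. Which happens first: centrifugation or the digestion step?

centrifugation

The digestion step starts at 12:26 + 380 min = 18:46.
Centrifugation starts at 12:26 and the digestion step starts at 18:46, so centrifugation is first.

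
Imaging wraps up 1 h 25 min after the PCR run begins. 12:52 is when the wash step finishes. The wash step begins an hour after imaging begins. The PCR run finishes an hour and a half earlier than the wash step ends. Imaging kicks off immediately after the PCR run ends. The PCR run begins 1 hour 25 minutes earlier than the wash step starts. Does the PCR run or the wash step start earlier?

the PCR run

The PCR run ends at 12:52 − 90 min = 11:22.
So imaging starts at 11:22.
The wash step starts at 11:22 + 60 min = 12:22.
The PCR run starts at 12:22 − 85 min = 10:57.
The PCR run starts at 10:57 and the wash step starts at 12:22, so the PCR run is first.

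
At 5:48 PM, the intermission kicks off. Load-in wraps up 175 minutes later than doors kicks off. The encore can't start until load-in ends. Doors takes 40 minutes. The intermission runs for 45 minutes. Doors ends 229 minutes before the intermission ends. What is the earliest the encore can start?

The intermission ends at 5:48 PM + 45 min = 6:33 PM.
Doors ends at 6:33 PM − 229 min = 2:44 PM.
Doors starts at 2:44 PM − 40 min = 2:04 PM.
Load-in ends at 2:04 PM + 175 min = 4:59 PM.
The encore is bounded by load-in, so the earliest it can start is 4:59 PM.

4:59 PM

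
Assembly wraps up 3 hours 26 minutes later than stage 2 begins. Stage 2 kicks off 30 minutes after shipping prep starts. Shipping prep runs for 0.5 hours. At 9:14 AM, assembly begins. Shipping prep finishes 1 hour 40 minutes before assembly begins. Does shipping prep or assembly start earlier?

shipping prep

Shipping prep ends at 9:14 AM − 100 min = 7:34 AM.
Shipping prep starts at 7:34 AM − 30 min = 7:04 AM.
Shipping prep starts at 7:04 AM and assembly starts at 9:14 AM, so shipping prep is first.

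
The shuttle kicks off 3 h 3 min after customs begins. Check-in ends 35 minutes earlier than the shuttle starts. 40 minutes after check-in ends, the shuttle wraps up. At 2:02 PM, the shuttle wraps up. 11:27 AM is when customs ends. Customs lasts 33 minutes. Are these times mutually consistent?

Customs starts at 11:27 AM − 33 min = 10:54 AM.
The shuttle starts at 10:54 AM + 183 min = 1:57 PM.
Check-in ends at 1:57 PM − 35 min = 1:22 PM.
The shuttle ends at 1:22 PM + 40 min = 2:02 PM.
That matches the stated 2:02 PM, so the schedule is consistent.

Yes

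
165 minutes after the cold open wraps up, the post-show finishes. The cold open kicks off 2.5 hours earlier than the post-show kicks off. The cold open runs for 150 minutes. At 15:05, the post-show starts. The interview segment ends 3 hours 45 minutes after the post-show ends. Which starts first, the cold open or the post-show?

The cold open starts at 15:05 − 150 min = 12:35.
The cold open starts at 12:35 and the post-show starts at 15:05, so the cold open is first.

the cold open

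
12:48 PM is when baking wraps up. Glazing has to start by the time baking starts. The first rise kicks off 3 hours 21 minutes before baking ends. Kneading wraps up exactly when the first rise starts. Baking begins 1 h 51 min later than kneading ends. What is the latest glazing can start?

The first rise starts at 12:48 PM − 201 min = 9:27 AM.
So kneading ends at 9:27 AM.
Baking starts at 9:27 AM + 111 min = 11:18 AM.
Glazing is bounded by baking, so the latest it can start is 11:18 AM.

11:18 AM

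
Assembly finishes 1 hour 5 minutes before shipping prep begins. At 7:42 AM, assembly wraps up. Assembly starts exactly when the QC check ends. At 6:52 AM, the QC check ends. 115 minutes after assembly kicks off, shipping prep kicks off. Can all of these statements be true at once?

Yes

Assembly starts at 6:52 AM.
Shipping prep starts at 6:52 AM + 115 min = 8:47 AM.
Assembly ends at 8:47 AM − 65 min = 7:42 AM.
That matches the stated 7:42 AM, so the schedule is consistent.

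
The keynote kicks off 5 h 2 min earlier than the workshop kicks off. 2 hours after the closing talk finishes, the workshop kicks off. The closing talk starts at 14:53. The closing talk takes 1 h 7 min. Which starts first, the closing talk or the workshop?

the closing talk

The closing talk ends at 14:53 + 67 min = 16:00.
The workshop starts at 16:00 + 120 min = 18:00.
The closing talk starts at 14:53 and the workshop starts at 18:00, so the closing talk is first.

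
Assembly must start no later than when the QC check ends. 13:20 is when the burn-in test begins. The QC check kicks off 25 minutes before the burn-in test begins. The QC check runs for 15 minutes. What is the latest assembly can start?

13:10

The QC check starts at 13:20 − 25 min = 12:55.
The QC check ends at 12:55 + 15 min = 13:10.
Assembly is bounded by the QC check, so the latest it can start is 13:10.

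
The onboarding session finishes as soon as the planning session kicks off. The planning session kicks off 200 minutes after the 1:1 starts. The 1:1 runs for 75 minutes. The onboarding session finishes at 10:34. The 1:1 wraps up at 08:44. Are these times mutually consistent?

No

The 1:1 starts at 08:44 − 75 min = 07:29.
The planning session starts at 07:29 + 200 min = 10:49.
So the onboarding session ends at 10:49.
But the onboarding session is also said to end at 10:34 — a 15-minute conflict.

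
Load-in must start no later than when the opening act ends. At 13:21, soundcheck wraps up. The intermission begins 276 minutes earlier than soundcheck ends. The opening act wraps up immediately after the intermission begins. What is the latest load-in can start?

The intermission starts at 13:21 − 276 min = 08:45.
So the opening act ends at 08:45.
Load-in is bounded by the opening act, so the latest it can start is 08:45.

08:45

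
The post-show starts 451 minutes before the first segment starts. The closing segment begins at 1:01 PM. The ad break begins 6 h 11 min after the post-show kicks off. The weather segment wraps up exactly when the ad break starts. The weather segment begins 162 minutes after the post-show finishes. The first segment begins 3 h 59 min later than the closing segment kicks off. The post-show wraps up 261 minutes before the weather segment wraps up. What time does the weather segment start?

The first segment starts at 1:01 PM + 239 min = 5:00 PM.
The post-show starts at 5:00 PM − 451 min = 9:29 AM.
The ad break starts at 9:29 AM + 371 min = 3:40 PM.
So the weather segment ends at 3:40 PM.
The post-show ends at 3:40 PM − 261 min = 11:19 AM.
The weather segment starts at 11:19 AM + 162 min = 2:01 PM.

2:01 PM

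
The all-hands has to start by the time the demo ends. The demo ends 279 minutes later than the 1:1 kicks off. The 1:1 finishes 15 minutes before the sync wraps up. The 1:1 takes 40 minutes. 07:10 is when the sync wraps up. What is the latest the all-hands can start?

10:54

The 1:1 ends at 07:10 − 15 min = 06:55.
The 1:1 starts at 06:55 − 40 min = 06:15.
The demo ends at 06:15 + 279 min = 10:54.
The all-hands is bounded by the demo, so the latest it can start is 10:54.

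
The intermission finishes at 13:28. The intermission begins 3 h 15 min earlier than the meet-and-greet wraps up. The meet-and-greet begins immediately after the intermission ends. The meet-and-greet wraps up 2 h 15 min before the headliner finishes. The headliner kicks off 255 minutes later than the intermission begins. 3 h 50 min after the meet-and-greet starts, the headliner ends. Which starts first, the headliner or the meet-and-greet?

The meet-and-greet starts at 13:28.
The headliner ends at 13:28 + 230 min = 17:18.
The meet-and-greet ends at 17:18 − 135 min = 15:03.
The intermission starts at 15:03 − 195 min = 11:48.
The headliner starts at 11:48 + 255 min = 16:03.
The headliner starts at 16:03 and the meet-and-greet starts at 13:28, so the meet-and-greet is first.

the meet-and-greet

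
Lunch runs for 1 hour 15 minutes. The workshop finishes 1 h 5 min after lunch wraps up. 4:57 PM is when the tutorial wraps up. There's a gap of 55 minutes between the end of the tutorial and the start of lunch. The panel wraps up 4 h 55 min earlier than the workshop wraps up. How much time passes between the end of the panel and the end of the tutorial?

100 minutes

Lunch starts at 4:57 PM + 55 min = 5:52 PM.
Lunch ends at 5:52 PM + 75 min = 7:07 PM.
The workshop ends at 7:07 PM + 65 min = 8:12 PM.
The panel ends at 8:12 PM − 295 min = 3:17 PM.
From 3:17 PM to 4:57 PM is 100 minutes.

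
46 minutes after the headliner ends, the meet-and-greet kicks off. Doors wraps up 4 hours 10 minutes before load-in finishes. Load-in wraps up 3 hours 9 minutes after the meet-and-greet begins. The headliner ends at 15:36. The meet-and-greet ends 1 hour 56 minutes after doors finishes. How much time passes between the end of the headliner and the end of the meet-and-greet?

The meet-and-greet starts at 15:36 + 46 min = 16:22.
Load-in ends at 16:22 + 189 min = 19:31.
Doors ends at 19:31 − 250 min = 15:21.
The meet-and-greet ends at 15:21 + 116 min = 17:17.
From 15:36 to 17:17 is 101 minutes.

101 minutes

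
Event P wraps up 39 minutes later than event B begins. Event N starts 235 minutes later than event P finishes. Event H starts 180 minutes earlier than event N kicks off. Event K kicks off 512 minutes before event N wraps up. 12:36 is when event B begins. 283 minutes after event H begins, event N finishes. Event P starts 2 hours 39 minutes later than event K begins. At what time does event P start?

Event P ends at 12:36 + 39 min = 13:15.
Event N starts at 13:15 + 235 min = 17:10.
Event H starts at 17:10 − 180 min = 14:10.
Event N ends at 14:10 + 283 min = 18:53.
Event K starts at 18:53 − 512 min = 10:21.
Event P starts at 10:21 + 159 min = 13:00.

13:00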